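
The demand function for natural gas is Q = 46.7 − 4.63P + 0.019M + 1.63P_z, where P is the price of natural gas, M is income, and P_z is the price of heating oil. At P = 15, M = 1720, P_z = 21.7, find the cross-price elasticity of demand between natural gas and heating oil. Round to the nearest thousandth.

Q = 46.7 − 4.63(15) + 0.019(1720) + 1.63(21.7) = 46.7 − 69.45 + 32.68 + 35.371 = 45.301.
∂Q/∂P_z = +1.63, so E_xy = 1.63·(21.7/45.301) ≈ 0.781.
E_xy > 0: the goods are substitutes.

0.781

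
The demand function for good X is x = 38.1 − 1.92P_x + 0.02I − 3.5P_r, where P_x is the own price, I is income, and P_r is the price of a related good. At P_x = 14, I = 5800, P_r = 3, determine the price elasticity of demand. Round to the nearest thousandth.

First evaluate x: 38.1 − 1.92(14) + 0.02(5800) − 3.5(3) = 38.1 − 26.88 + 116 − 10.5 = 116.72.
∂x/∂P_x = −1.92, so E_p = (−1.92)·(14/116.72) ≈ -0.230.
|E_p| < 1: demand is inelastic.

-0.230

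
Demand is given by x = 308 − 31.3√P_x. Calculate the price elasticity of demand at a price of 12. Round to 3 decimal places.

-0.272

At P_x = 12, x = 199.5736.
dx/dP_x = −31.3/(2√P_x) = −31.3/(2·3.4641).
Point elasticity E = (dx/dP_x)·(P_x/x) = -4.5178 × 12/199.5736 ≈ -0.272.
|E| < 1, so demand is inelastic at this price.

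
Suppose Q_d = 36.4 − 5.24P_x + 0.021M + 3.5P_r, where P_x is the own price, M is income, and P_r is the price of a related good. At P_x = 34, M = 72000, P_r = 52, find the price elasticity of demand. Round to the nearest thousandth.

-0.115

Evaluating quantity at (P_x, M, P_r) gives Q_d = 36.4 − 5.24(34) + 0.021(72000) + 3.5(52) = 36.4 − 178.16 + 1512 + 182 = 1552.24.
∂Q_d/∂P_x = −5.24, so E_p = (−5.24)·(34/1552.24) ≈ -0.115.
|E_p| < 1: demand is inelastic.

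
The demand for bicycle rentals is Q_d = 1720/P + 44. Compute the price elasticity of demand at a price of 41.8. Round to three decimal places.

At P = 41.8, Q_d = 85.1483.
dQ_d/dP = −1720/P² = −0.9844.
Point elasticity E = (dQ_d/dP)·(P/Q_d) = -0.9844 × 41.8/85.1483 ≈ -0.483.
|E| < 1, so demand is inelastic at this price.

-0.483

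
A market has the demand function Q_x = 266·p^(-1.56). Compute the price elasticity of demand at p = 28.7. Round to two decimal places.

-1.56

For a Cobb–Douglas (constant-elasticity) form Q_x = A·p^α·…, the elasticity with respect to p equals the exponent α at every point.
Here the exponent on p is -1.56, so the price elasticity of demand is -1.56.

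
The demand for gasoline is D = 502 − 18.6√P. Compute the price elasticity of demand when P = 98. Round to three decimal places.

At P = 98, D = 317.8694.
dD/dP = −18.6/(2√P) = −18.6/(2·9.8995).
Point elasticity E = (dD/dP)·(P/D) = -0.9394 × 98/317.8694 ≈ -0.290.
|E| < 1, so demand is inelastic at this price.

-0.290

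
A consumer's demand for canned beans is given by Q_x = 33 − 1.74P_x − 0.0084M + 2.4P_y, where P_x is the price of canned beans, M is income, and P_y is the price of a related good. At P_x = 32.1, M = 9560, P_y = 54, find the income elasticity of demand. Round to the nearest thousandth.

First evaluate Q_x: 33 − 1.74(32.1) − 0.0084(9560) + 2.4(54) = 33 − 55.854 − 80.304 + 129.6 = 26.442.
∂Q_x/∂M = −0.0084, so E_I = -0.0084·(9560/26.442) ≈ -3.037.
E_I < 0: inferior good.

-3.037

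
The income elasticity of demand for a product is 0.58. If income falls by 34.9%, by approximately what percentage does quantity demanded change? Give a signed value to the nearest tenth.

-20.2

%ΔQ ≈ E × %ΔI = (0.58) × (-34.9%) ≈ -20.2%.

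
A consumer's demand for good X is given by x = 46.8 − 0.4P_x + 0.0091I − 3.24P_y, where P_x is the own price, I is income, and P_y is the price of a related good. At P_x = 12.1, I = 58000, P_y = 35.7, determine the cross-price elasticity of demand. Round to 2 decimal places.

-0.25

Evaluating quantity at (P_x, I, P_y) gives x = 46.8 − 0.4(12.1) + 0.0091(58000) − 3.24(35.7) = 46.8 − 4.84 + 527.8 − 115.668 = 454.092.
∂x/∂P_y = −3.24, so E_xy = -3.24·(35.7/454.092) ≈ -0.25.
E_xy < 0: the goods are complements.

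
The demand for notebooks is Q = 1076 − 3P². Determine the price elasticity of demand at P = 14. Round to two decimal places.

-2.41

At P = 14, Q = 488.
dQ/dP = −2·3·P = −84.
Point elasticity E = (dQ/dP)·(P/Q) = -84 × 14/488 ≈ -2.41.
|E| > 1, so demand is elastic at this price.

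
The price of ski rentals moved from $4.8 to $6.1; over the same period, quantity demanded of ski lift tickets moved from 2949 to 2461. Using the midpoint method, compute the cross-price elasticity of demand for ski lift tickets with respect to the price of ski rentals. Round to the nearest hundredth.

%ΔQ_x = (2461 − 2949)/[(2949+2461)/2] = -488/2705 ≈ -0.1804.
%ΔP_y = (6.1 − 4.8)/[(4.8+6.1)/2] ≈ 0.2385.
E_xy = -0.1804/0.2385 ≈ -0.76.
E_xy < 0, so ski lift tickets and ski rentals are complements.

-0.76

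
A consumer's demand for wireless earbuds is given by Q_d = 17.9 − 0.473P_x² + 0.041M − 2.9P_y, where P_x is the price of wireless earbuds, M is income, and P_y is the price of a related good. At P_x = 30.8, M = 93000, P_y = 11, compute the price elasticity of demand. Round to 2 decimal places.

At the given point, Q_d = 17.9 − 0.473(30.8)² + 0.041(93000) − 2.9(11) = 17.9 − 448.7067 + 3813 − 31.9 = 3350.2933.
∂Q_d/∂P_x = −2·0.473·P_x = -29.1368, so E_p = -29.1368·(30.8/3350.2933) ≈ -0.27.
|E_p| < 1: demand is inelastic.

-0.27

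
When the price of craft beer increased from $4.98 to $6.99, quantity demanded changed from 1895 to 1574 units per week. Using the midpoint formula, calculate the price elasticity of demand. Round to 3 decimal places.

-0.551

%ΔQ = (1574 − 1895)/[(1895 + 1574)/2] = -321/1734.5 ≈ -0.1851.
%ΔP = (6.99 − 4.98)/[(4.98 + 6.99)/2] = 2.01/5.985 ≈ 0.3358.
Arc elasticity E = %ΔQ/%ΔP ≈ -0.1851/0.3358 ≈ -0.551.
|E| < 1: demand is inelastic over this range.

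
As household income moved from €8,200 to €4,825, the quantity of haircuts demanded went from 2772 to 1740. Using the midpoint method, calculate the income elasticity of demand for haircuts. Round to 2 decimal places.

%ΔQ = (1740 − 2772)/[(2772+1740)/2] = -1032/2256 ≈ -0.4574.
%ΔI = (4,825 − 8,200)/[(8,200+4,825)/2] = -3375/6512.5 ≈ -0.5182.
E_I = %ΔQ/%ΔI ≈ 0.88.
E_I ∈ (0,1): normal good (necessity).

0.88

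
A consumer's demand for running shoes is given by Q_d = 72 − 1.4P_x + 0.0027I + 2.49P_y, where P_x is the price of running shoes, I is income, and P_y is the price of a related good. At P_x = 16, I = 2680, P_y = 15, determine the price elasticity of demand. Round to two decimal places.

Evaluating quantity at (P_x, I, P_y) gives Q_d = 72 − 1.4(16) + 0.0027(2680) + 2.49(15) = 72 − 22.4 + 7.236 + 37.35 = 94.186.
∂Q_d/∂P_x = −1.4, so E_p = (−1.4)·(16/94.186) ≈ -0.24.
|E_p| < 1: demand is inelastic.

-0.24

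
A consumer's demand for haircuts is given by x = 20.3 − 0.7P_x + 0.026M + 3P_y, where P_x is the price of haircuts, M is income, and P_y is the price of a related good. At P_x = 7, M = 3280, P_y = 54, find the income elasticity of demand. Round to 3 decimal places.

0.325

First evaluate x: 20.3 − 0.7(7) + 0.026(3280) + 3(54) = 20.3 − 4.9 + 85.28 + 162 = 262.68.
∂x/∂M = +0.026, so E_I = 0.026·(3280/262.68) ≈ 0.325.
E_I ∈ (0,1): normal good (necessity).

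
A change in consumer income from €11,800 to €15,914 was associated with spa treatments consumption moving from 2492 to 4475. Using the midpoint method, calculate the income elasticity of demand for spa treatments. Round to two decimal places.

%ΔQ = (4475 − 2492)/[(2492+4475)/2] = 1983/3483.5 ≈ 0.5693.
%ΔY = (15,914 − 11,800)/[(11,800+15,914)/2] = 4114/13857 ≈ 0.2969.
E_I = %ΔQ/%ΔY ≈ 1.92.
E_I > 1: normal good (luxury).

1.92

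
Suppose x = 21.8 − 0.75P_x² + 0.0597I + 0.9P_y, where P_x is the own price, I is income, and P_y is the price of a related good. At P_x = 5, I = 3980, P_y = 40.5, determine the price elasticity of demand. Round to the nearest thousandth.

First evaluate x: 21.8 − 0.75(5)² + 0.0597(3980) + 0.9(40.5) = 21.8 − 18.75 + 237.606 + 36.45 = 277.106.
∂x/∂P_x = −2·0.75·P_x = -7.5, so E_p = -7.5·(5/277.106) ≈ -0.135.
|E_p| < 1: demand is inelastic.

-0.135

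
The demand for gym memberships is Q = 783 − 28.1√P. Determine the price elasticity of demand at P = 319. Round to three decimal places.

At P = 319, Q = 281.118.
dQ/dP = −28.1/(2√P) = −28.1/(2·17.8606).
Point elasticity E = (dQ/dP)·(P/Q) = -0.7866 × 319/281.118 ≈ -0.893.
|E| < 1, so demand is inelastic at this price.

-0.893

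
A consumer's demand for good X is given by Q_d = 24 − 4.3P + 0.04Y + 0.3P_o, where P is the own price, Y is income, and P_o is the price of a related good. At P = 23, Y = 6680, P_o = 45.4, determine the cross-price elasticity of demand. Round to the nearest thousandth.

Evaluating quantity at (P, Y, P_o) gives Q_d = 24 − 4.3(23) + 0.04(6680) + 0.3(45.4) = 24 − 98.9 + 267.2 + 13.62 = 205.92.
∂Q_d/∂P_o = +0.3, so E_xy = 0.3·(45.4/205.92) ≈ 0.066.
E_xy > 0: the goods are substitutes.

0.066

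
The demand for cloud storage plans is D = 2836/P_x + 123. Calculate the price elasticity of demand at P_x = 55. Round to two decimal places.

At P_x = 55, D = 174.5636.
dD/dP_x = −2836/P_x² = −0.9375.
Point elasticity E = (dD/dP_x)·(P_x/D) = -0.9375 × 55/174.5636 ≈ -0.30.
|E| < 1, so demand is inelastic at this price.

-0.30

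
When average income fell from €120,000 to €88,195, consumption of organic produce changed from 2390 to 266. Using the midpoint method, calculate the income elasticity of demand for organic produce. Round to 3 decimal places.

5.235

%ΔQ = (266 − 2390)/[(2390+266)/2] = -2124/1328 ≈ -1.5994.
%ΔM = (88,195 − 120,000)/[(120,000+88,195)/2] = -31805/104097.5 ≈ -0.3055.
E_I = %ΔQ/%ΔM ≈ 5.235.
E_I > 1: normal good (luxury).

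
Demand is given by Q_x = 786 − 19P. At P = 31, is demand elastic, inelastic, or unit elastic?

At P = 31, Q_x = 197.
dQ_x/dP = −19.
Point elasticity E = (dQ_x/dP)·(P/Q_x) = -19 × 31/197 ≈ -2.990.
|E| ≈ 2.990 > 1, so demand is elastic.

elastic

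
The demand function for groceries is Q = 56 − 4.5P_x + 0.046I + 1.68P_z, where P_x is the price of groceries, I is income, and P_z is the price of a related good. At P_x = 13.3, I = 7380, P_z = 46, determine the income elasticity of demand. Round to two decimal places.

0.82

Evaluating quantity at (P_x, I, P_z) gives Q = 56 − 4.5(13.3) + 0.046(7380) + 1.68(46) = 56 − 59.85 + 339.48 + 77.28 = 412.91.
∂Q/∂I = +0.046, so E_I = 0.046·(7380/412.91) ≈ 0.82.
E_I ∈ (0,1): normal good (necessity).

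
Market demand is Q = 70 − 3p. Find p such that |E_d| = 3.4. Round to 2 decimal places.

Set −bp/(a − bp) = −3.4 ⇒ bp = 3.4(a − bp) ⇒ bp(1+3.4) = 3.4·a.
p = 3.4·70/(3·4.4) ≈ 18.03.

18.03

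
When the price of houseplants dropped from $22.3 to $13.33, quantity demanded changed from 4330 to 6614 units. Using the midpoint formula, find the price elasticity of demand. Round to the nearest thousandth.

%ΔQ = (6614 − 4330)/[(4330 + 6614)/2] = 2284/5472 ≈ 0.4174.
%ΔP = (13.33 − 22.3)/[(22.3 + 13.33)/2] = -8.97/17.815 ≈ -0.5035.
Arc elasticity E = %ΔQ/%ΔP ≈ 0.4174/-0.5035 ≈ -0.829.
|E| < 1: demand is inelastic over this range.

-0.829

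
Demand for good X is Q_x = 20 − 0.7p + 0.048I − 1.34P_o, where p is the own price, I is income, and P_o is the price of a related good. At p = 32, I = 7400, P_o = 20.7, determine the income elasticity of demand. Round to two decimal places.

1.09

Evaluating quantity at (p, I, P_o) gives Q_x = 20 − 0.7(32) + 0.048(7400) − 1.34(20.7) = 20 − 22.4 + 355.2 − 27.738 = 325.062.
∂Q_x/∂I = +0.048, so E_I = 0.048·(7400/325.062) ≈ 1.09.
E_I > 1: normal good (luxury).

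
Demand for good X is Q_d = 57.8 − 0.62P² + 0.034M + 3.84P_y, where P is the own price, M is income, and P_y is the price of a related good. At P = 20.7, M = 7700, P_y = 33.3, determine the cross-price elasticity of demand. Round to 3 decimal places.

0.703

First evaluate Q_d: 57.8 − 0.62(20.7)² + 0.034(7700) + 3.84(33.3) = 57.8 − 265.6638 + 261.8 + 127.872 = 181.8082.
∂Q_d/∂P_y = +3.84, so E_xy = 3.84·(33.3/181.8082) ≈ 0.703.
E_xy > 0: the goods are substitutes.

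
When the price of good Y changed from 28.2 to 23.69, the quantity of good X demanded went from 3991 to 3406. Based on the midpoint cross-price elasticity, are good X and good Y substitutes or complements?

%ΔQ_x = (3406 − 3991)/[(3991+3406)/2] = -585/3698.5 ≈ -0.1582.
%ΔP_y = (23.69 − 28.2)/[(28.2+23.69)/2] ≈ -0.1738.
E_xy = -0.1582/-0.1738 ≈ 0.910.
E_xy > 0, so the goods are substitutes.

substitutes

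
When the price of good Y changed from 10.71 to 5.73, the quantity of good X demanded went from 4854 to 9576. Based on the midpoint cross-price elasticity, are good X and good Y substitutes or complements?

complements

%ΔQ_x = (9576 − 4854)/[(4854+9576)/2] = 4722/7215 ≈ 0.6545.
%ΔP_y = (5.73 − 10.71)/[(10.71+5.73)/2] ≈ -0.6058.
E_xy = 0.6545/-0.6058 ≈ -1.080.
E_xy < 0, so the goods are complements.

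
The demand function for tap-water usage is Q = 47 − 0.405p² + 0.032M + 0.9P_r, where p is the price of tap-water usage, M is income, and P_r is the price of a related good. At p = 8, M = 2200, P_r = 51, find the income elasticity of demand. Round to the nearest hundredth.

Q = 47 − 0.405(8)² + 0.032(2200) + 0.9(51) = 47 − 25.92 + 70.4 + 45.9 = 137.38.
∂Q/∂M = +0.032, so E_I = 0.032·(2200/137.38) ≈ 0.51.
E_I ∈ (0,1): normal good (necessity).

0.51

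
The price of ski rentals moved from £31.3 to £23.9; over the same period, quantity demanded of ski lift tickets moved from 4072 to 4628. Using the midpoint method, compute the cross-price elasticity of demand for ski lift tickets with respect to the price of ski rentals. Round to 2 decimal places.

%ΔQ_x = (4628 − 4072)/[(4072+4628)/2] = 556/4350 ≈ 0.1278.
%ΔP_y = (23.9 − 31.3)/[(31.3+23.9)/2] ≈ -0.2681.
E_xy = 0.1278/-0.2681 ≈ -0.48.
E_xy < 0, so ski lift tickets and ski rentals are complements.

-0.48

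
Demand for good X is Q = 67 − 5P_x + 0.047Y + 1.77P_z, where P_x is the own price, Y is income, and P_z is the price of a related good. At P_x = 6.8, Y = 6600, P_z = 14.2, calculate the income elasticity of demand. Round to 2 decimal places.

0.84

First evaluate Q: 67 − 5(6.8) + 0.047(6600) + 1.77(14.2) = 67 − 34 + 310.2 + 25.134 = 368.334.
∂Q/∂Y = +0.047, so E_I = 0.047·(6600/368.334) ≈ 0.84.
E_I ∈ (0,1): normal good (necessity).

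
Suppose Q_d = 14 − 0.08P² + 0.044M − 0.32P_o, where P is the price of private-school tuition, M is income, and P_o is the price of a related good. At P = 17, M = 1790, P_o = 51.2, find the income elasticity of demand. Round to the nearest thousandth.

1.479

First evaluate Q_d: 14 − 0.08(17)² + 0.044(1790) − 0.32(51.2) = 14 − 23.12 + 78.76 − 16.384 = 53.256.
∂Q_d/∂M = +0.044, so E_I = 0.044·(1790/53.256) ≈ 1.479.
E_I > 1: normal good (luxury).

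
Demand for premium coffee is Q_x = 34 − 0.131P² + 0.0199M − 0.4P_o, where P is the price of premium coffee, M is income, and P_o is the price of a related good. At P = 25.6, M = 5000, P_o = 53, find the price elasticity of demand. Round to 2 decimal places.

-6.49

At the given point, Q_x = 34 − 0.131(25.6)² + 0.0199(5000) − 0.4(53) = 34 − 85.8522 + 99.5 − 21.2 = 26.4478.
∂Q_x/∂P = −2·0.131·P = -6.7072, so E_p = -6.7072·(25.6/26.4478) ≈ -6.49.
|E_p| > 1: demand is elastic.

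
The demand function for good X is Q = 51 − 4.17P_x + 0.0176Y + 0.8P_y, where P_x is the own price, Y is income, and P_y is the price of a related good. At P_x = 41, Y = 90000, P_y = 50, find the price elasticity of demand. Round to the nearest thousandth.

-0.114

At the given point, Q = 51 − 4.17(41) + 0.0176(90000) + 0.8(50) = 51 − 170.97 + 1584 + 40 = 1504.03.
∂Q/∂P_x = −4.17, so E_p = (−4.17)·(41/1504.03) ≈ -0.114.
|E_p| < 1: demand is inelastic.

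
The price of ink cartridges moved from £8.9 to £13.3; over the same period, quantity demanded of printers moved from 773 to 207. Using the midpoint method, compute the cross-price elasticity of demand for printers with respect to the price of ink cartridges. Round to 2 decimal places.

-2.91

%ΔQ_x = (207 − 773)/[(773+207)/2] = -566/490 ≈ -1.1551.
%ΔP_y = (13.3 − 8.9)/[(8.9+13.3)/2] ≈ 0.3964.
E_xy = -1.1551/0.3964 ≈ -2.91.
E_xy < 0, so printers and ink cartridges are complements.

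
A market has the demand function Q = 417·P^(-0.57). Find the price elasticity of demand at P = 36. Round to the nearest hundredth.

For a Cobb–Douglas (constant-elasticity) form Q = A·P^α·…, the elasticity with respect to P equals the exponent α at every point.
Here the exponent on P is -0.57, so the price elasticity of demand is -0.57.

-0.57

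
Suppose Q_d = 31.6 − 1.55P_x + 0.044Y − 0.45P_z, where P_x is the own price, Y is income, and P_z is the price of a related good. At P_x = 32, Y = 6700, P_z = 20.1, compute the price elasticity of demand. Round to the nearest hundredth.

-0.19

Q_d = 31.6 − 1.55(32) + 0.044(6700) − 0.45(20.1) = 31.6 − 49.6 + 294.8 − 9.045 = 267.755.
∂Q_d/∂P_x = −1.55, so E_p = (−1.55)·(32/267.755) ≈ -0.19.
|E_p| < 1: demand is inelastic.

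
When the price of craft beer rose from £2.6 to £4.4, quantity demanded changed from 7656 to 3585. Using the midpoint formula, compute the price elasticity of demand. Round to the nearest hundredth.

-1.41

%ΔQ = (3585 − 7656)/[(7656 + 3585)/2] = -4071/5620.5 ≈ -0.7243.
%Δp = (4.4 − 2.6)/[(2.6 + 4.4)/2] = 1.8/3.5 ≈ 0.5143.
Arc elasticity E = %ΔQ/%Δp ≈ -0.7243/0.5143 ≈ -1.41.
|E| > 1: demand is elastic over this range.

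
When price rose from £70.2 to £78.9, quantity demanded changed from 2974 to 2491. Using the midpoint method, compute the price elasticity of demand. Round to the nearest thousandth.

-1.515

%ΔQ = (2491 − 2974)/[(2974 + 2491)/2] = -483/2732.5 ≈ -0.1768.
%Δp = (78.9 − 70.2)/[(70.2 + 78.9)/2] = 8.7/74.55 ≈ 0.1167.
Arc elasticity E = %ΔQ/%Δp ≈ -0.1768/0.1167 ≈ -1.515.
|E| > 1: demand is elastic over this range.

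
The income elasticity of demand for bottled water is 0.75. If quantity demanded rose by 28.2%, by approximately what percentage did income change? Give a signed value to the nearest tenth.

%ΔQ ≈ E × %ΔI ⇒ %ΔI = %ΔQ / E = (28.2%)/(0.75) = 37.6%.

37.6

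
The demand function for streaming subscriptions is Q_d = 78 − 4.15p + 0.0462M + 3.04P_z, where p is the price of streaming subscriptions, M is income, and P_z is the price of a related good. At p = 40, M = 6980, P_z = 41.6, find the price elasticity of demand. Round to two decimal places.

Evaluating quantity at (p, M, P_z) gives Q_d = 78 − 4.15(40) + 0.0462(6980) + 3.04(41.6) = 78 − 166 + 322.476 + 126.464 = 360.94.
∂Q_d/∂p = −4.15, so E_p = (−4.15)·(40/360.94) ≈ -0.46.
|E_p| < 1: demand is inelastic.

-0.46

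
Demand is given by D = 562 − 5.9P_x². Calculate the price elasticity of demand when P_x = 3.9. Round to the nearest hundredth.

At P_x = 3.9, D = 472.261.
dD/dP_x = −2·5.9·P_x = −46.02.
Point elasticity E = (dD/dP_x)·(P_x/D) = -46.02 × 3.9/472.261 ≈ -0.38.
|E| < 1, so demand is inelastic at this price.

-0.38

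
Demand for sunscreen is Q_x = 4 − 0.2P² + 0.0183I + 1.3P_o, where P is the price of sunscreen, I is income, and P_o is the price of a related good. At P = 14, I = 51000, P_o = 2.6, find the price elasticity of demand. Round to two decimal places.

-0.09

Evaluating quantity at (P, I, P_o) gives Q_x = 4 − 0.2(14)² + 0.0183(51000) + 1.3(2.6) = 4 − 39.2 + 933.3 + 3.38 = 901.48.
∂Q_x/∂P = −2·0.2·P = -5.6, so E_p = -5.6·(14/901.48) ≈ -0.09.
|E_p| < 1: demand is inelastic.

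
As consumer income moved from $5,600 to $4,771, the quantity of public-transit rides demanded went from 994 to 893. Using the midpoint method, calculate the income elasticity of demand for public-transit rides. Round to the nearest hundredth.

%ΔQ = (893 − 994)/[(994+893)/2] = -101/943.5 ≈ -0.1070.
%ΔI = (4,771 − 5,600)/[(5,600+4,771)/2] = -829/5185.5 ≈ -0.1599.
E_I = %ΔQ/%ΔI ≈ 0.67.
E_I ∈ (0,1): normal good (necessity).

0.67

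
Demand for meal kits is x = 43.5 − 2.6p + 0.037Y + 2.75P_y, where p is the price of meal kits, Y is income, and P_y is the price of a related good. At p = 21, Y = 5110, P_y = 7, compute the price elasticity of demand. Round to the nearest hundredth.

-0.28

Evaluating quantity at (p, Y, P_y) gives x = 43.5 − 2.6(21) + 0.037(5110) + 2.75(7) = 43.5 − 54.6 + 189.07 + 19.25 = 197.22.
∂x/∂p = −2.6, so E_p = (−2.6)·(21/197.22) ≈ -0.28.
|E_p| < 1: demand is inelastic.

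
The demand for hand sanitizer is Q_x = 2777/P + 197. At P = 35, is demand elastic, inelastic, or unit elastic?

inelastic

At P = 35, Q_x = 276.3429.
dQ_x/dP = −2777/P² = −2.2669.
Point elasticity E = (dQ_x/dP)·(P/Q_x) = -2.2669 × 35/276.3429 ≈ -0.287.
|E| ≈ 0.287 < 1, so demand is inelastic.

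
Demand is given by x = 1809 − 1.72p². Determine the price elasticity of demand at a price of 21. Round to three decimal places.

-1.444

At p = 21, x = 1050.48.
dx/dp = −2·1.72·p = −72.24.
Point elasticity E = (dx/dp)·(p/x) = -72.24 × 21/1050.48 ≈ -1.444.
|E| > 1, so demand is elastic at this price.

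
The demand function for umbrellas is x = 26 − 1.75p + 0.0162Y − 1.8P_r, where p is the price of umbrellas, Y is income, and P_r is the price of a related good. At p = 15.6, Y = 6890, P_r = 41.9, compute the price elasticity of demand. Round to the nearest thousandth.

-0.782

x = 26 − 1.75(15.6) + 0.0162(6890) − 1.8(41.9) = 26 − 27.3 + 111.618 − 75.42 = 34.898.
∂x/∂p = −1.75, so E_p = (−1.75)·(15.6/34.898) ≈ -0.782.
|E_p| < 1: demand is inelastic.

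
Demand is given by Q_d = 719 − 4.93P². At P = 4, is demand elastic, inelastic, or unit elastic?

inelastic

At P = 4, Q_d = 640.12.
dQ_d/dP = −2·4.93·P = −39.44.
Point elasticity E = (dQ_d/dP)·(P/Q_d) = -39.44 × 4/640.12 ≈ -0.246.
|E| ≈ 0.246 < 1, so demand is inelastic.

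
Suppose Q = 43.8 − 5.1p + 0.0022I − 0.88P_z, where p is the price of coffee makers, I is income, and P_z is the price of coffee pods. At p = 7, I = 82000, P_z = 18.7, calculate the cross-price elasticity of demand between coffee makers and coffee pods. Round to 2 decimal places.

-0.10

Substituting, Q = 43.8 − 5.1(7) + 0.0022(82000) − 0.88(18.7) = 43.8 − 35.7 + 180.4 − 16.456 = 172.044.
∂Q/∂P_z = −0.88, so E_xy = -0.88·(18.7/172.044) ≈ -0.10.
E_xy < 0: the goods are complements.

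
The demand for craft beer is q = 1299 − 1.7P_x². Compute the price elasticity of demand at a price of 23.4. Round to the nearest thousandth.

-5.057

At P_x = 23.4, q = 368.148.
dq/dP_x = −2·1.7·P_x = −79.56.
Point elasticity E = (dq/dP_x)·(P_x/q) = -79.56 × 23.4/368.148 ≈ -5.057.
|E| > 1, so demand is elastic at this price.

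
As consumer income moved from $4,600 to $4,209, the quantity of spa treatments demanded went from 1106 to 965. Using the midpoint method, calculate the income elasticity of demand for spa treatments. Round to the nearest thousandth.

%ΔQ = (965 − 1106)/[(1106+965)/2] = -141/1035.5 ≈ -0.1362.
%ΔM = (4,209 − 4,600)/[(4,600+4,209)/2] = -391/4404.5 ≈ -0.0888.
E_I = %ΔQ/%ΔM ≈ 1.534.
E_I > 1: normal good (luxury).

1.534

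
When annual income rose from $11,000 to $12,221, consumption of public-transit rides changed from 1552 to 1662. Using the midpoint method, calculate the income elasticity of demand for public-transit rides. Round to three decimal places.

0.651

%ΔQ = (1662 − 1552)/[(1552+1662)/2] = 110/1607 ≈ 0.0685.
%ΔM = (12,221 − 11,000)/[(11,000+12,221)/2] = 1221/11610.5 ≈ 0.1052.
E_I = %ΔQ/%ΔM ≈ 0.651.
E_I ∈ (0,1): normal good (necessity).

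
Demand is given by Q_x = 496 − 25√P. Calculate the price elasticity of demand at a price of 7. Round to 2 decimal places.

-0.08

At P = 7, Q_x = 429.8562.
dQ_x/dP = −25/(2√P) = −25/(2·2.6458).
Point elasticity E = (dQ_x/dP)·(P/Q_x) = -4.7246 × 7/429.8562 ≈ -0.08.
|E| < 1, so demand is inelastic at this price.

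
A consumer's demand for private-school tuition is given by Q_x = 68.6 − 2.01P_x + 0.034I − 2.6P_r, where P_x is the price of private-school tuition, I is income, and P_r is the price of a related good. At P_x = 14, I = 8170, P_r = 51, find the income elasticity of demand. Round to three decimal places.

1.496

Q_x = 68.6 − 2.01(14) + 0.034(8170) − 2.6(51) = 68.6 − 28.14 + 277.78 − 132.6 = 185.64.
∂Q_x/∂I = +0.034, so E_I = 0.034·(8170/185.64) ≈ 1.496.
E_I > 1: normal good (luxury).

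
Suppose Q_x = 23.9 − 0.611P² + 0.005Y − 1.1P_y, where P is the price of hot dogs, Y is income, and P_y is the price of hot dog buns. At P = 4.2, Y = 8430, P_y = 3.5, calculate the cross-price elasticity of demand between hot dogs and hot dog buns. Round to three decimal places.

Evaluating quantity at (P, Y, P_y) gives Q_x = 23.9 − 0.611(4.2)² + 0.005(8430) − 1.1(3.5) = 23.9 − 10.778 + 42.15 − 3.85 = 51.422.
∂Q_x/∂P_y = −1.1, so E_xy = -1.1·(3.5/51.422) ≈ -0.075.
E_xy < 0: the goods are complements.

-0.075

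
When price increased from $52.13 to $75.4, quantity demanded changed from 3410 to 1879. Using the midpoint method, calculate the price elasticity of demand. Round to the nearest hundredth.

-1.59

%Δq = (1879 − 3410)/[(3410 + 1879)/2] = -1531/2644.5 ≈ -0.5789.
%ΔP = (75.4 − 52.13)/[(52.13 + 75.4)/2] = 23.27/63.765 ≈ 0.3649.
Arc elasticity E = %Δq/%ΔP ≈ -0.5789/0.3649 ≈ -1.59.
|E| > 1: demand is elastic over this range.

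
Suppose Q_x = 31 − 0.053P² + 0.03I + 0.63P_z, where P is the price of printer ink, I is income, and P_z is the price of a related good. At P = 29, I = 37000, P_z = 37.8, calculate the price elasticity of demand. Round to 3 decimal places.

-0.080

Q_x = 31 − 0.053(29)² + 0.03(37000) + 0.63(37.8) = 31 − 44.573 + 1110 + 23.814 = 1120.241.
∂Q_x/∂P = −2·0.053·P = -3.074, so E_p = -3.074·(29/1120.241) ≈ -0.080.
|E_p| < 1: demand is inelastic.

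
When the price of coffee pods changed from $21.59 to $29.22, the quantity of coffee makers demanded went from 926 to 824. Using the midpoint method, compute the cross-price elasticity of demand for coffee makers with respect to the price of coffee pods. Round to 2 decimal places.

%ΔQ_x = (824 − 926)/[(926+824)/2] = -102/875 ≈ -0.1166.
%ΔP_y = (29.22 − 21.59)/[(21.59+29.22)/2] ≈ 0.3003.
E_xy = -0.1166/0.3003 ≈ -0.39.
E_xy < 0, so coffee makers and coffee pods are complements.

-0.39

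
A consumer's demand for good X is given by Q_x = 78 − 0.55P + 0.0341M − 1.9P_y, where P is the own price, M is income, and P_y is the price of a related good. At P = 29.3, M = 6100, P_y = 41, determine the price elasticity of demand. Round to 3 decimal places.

Q_x = 78 − 0.55(29.3) + 0.0341(6100) − 1.9(41) = 78 − 16.115 + 208.01 − 77.9 = 191.995.
∂Q_x/∂P = −0.55, so E_p = (−0.55)·(29.3/191.995) ≈ -0.084.
|E_p| < 1: demand is inelastic.

-0.084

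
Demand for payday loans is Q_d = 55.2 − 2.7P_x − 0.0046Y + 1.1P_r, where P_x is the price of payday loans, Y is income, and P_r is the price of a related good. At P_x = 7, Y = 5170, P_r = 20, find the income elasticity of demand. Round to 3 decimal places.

-0.689

Evaluating quantity at (P_x, Y, P_r) gives Q_d = 55.2 − 2.7(7) − 0.0046(5170) + 1.1(20) = 55.2 − 18.9 − 23.782 + 22 = 34.518.
∂Q_d/∂Y = −0.0046, so E_I = -0.0046·(5170/34.518) ≈ -0.689.
E_I < 0: inferior good.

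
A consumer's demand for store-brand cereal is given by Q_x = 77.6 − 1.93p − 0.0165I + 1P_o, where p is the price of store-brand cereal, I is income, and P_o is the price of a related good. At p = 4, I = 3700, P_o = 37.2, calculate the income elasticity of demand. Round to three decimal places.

-1.326

First evaluate Q_x: 77.6 − 1.93(4) − 0.0165(3700) + 1(37.2) = 77.6 − 7.72 − 61.05 + 37.2 = 46.03.
∂Q_x/∂I = −0.0165, so E_I = -0.0165·(3700/46.03) ≈ -1.326.
E_I < 0: inferior good.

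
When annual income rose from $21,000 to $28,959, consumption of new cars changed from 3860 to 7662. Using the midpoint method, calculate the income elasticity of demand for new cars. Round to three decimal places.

2.071

%ΔQ = (7662 − 3860)/[(3860+7662)/2] = 3802/5761 ≈ 0.6600.
%ΔM = (28,959 − 21,000)/[(21,000+28,959)/2] = 7959/24979.5 ≈ 0.3186.
E_I = %ΔQ/%ΔM ≈ 2.071.
E_I > 1: normal good (luxury).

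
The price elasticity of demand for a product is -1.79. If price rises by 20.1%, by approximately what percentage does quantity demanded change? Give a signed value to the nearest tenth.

-36.0

%ΔQ ≈ E × %ΔP = (-1.79) × (20.1%) ≈ -36.0%.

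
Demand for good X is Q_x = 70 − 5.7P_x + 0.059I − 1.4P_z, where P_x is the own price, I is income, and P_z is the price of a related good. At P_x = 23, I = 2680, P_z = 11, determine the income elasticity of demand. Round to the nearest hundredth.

Evaluating quantity at (P_x, I, P_z) gives Q_x = 70 − 5.7(23) + 0.059(2680) − 1.4(11) = 70 − 131.1 + 158.12 − 15.4 = 81.62.
∂Q_x/∂I = +0.059, so E_I = 0.059·(2680/81.62) ≈ 1.94.
E_I > 1: normal good (luxury).

1.94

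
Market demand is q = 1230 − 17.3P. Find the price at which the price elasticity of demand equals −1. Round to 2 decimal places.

35.55

For linear demand q = a − bP, E = −bP/(a − bP). |E| = 1 ⇒ bP = a − bP ⇒ P = a/(2b).
P = 1230/(2·17.3) ≈ 35.55.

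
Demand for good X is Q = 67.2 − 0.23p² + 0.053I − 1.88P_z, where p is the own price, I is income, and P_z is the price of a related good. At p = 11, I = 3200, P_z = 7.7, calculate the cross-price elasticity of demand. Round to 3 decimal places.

At the given point, Q = 67.2 − 0.23(11)² + 0.053(3200) − 1.88(7.7) = 67.2 − 27.83 + 169.6 − 14.476 = 194.494.
∂Q/∂P_z = −1.88, so E_xy = -1.88·(7.7/194.494) ≈ -0.074.
E_xy < 0: the goods are complements.

-0.074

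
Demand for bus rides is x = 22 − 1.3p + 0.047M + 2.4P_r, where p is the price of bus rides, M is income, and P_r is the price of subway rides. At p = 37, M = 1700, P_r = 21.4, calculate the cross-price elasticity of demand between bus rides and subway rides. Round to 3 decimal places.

Evaluating quantity at (p, M, P_r) gives x = 22 − 1.3(37) + 0.047(1700) + 2.4(21.4) = 22 − 48.1 + 79.9 + 51.36 = 105.16.
∂x/∂P_r = +2.4, so E_xy = 2.4·(21.4/105.16) ≈ 0.488.
E_xy > 0: the goods are substitutes.

0.488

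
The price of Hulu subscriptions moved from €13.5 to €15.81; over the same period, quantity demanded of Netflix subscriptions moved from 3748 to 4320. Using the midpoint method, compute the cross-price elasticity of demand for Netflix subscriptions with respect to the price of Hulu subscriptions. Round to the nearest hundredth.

0.90

%ΔQ_x = (4320 − 3748)/[(3748+4320)/2] = 572/4034 ≈ 0.1418.
%ΔP_y = (15.81 − 13.5)/[(13.5+15.81)/2] ≈ 0.1576.
E_xy = 0.1418/0.1576 ≈ 0.90.
E_xy > 0, so Netflix subscriptions and Hulu subscriptions are substitutes.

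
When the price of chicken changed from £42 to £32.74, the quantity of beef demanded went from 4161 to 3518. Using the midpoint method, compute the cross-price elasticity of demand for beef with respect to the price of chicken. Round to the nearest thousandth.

%ΔQ_x = (3518 − 4161)/[(4161+3518)/2] = -643/3839.5 ≈ -0.1675.
%ΔP_y = (32.74 − 42)/[(42+32.74)/2] ≈ -0.2478.
E_xy = -0.1675/-0.2478 ≈ 0.676.
E_xy > 0, so beef and chicken are substitutes.

0.676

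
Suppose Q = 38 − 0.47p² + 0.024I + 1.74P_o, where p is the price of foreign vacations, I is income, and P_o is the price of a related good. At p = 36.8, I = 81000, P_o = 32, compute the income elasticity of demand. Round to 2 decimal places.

1.39

Substituting, Q = 38 − 0.47(36.8)² + 0.024(81000) + 1.74(32) = 38 − 636.4928 + 1944 + 55.68 = 1401.1872.
∂Q/∂I = +0.024, so E_I = 0.024·(81000/1401.1872) ≈ 1.39.
E_I > 1: normal good (luxury).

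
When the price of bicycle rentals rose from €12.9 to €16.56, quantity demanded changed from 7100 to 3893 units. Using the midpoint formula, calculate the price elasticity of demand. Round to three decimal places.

%ΔQ = (3893 − 7100)/[(7100 + 3893)/2] = -3207/5496.5 ≈ -0.5835.
%ΔP = (16.56 − 12.9)/[(12.9 + 16.56)/2] = 3.66/14.73 ≈ 0.2485.
Arc elasticity E = %ΔQ/%ΔP ≈ -0.5835/0.2485 ≈ -2.348.
|E| > 1: demand is elastic over this range.

-2.348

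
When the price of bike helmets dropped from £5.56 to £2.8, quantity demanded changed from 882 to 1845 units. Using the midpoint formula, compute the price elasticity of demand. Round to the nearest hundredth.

%Δq = (1845 − 882)/[(882 + 1845)/2] = 963/1363.5 ≈ 0.7063.
%ΔP = (2.8 − 5.56)/[(5.56 + 2.8)/2] = -2.76/4.18 ≈ -0.6603.
Arc elasticity E = %Δq/%ΔP ≈ 0.7063/-0.6603 ≈ -1.07.
|E| > 1: demand is elastic over this range.

-1.07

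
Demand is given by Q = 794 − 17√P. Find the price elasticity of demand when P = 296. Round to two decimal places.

-0.29

At P = 296, Q = 501.5209.
dQ/dP = −17/(2√P) = −17/(2·17.2047).
Point elasticity E = (dQ/dP)·(P/Q) = -0.4941 × 296/501.5209 ≈ -0.29.
|E| < 1, so demand is inelastic at this price.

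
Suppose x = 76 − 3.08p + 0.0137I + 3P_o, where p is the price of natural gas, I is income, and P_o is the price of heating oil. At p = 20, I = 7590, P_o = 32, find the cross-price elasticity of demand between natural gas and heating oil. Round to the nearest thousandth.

0.448

x = 76 − 3.08(20) + 0.0137(7590) + 3(32) = 76 − 61.6 + 103.983 + 96 = 214.383.
∂x/∂P_o = +3, so E_xy = 3·(32/214.383) ≈ 0.448.
E_xy > 0: the goods are substitutes.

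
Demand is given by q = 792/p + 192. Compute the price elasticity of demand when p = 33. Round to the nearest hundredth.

-0.11

At p = 33, q = 216.
dq/dp = −792/p² = −0.7273.
Point elasticity E = (dq/dp)·(p/q) = -0.7273 × 33/216 ≈ -0.11.
|E| < 1, so demand is inelastic at this price.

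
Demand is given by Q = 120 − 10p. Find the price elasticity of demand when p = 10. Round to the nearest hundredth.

At p = 10, Q = 20.
dQ/dp = −10.
Point elasticity E = (dQ/dp)·(p/Q) = -10 × 10/20 ≈ -5.00.
|E| > 1, so demand is elastic at this price.

-5.00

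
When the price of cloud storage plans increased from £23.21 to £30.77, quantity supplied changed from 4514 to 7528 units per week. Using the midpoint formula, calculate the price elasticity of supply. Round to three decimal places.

1.787

%ΔQ = (7528 − 4514)/[(4514 + 7528)/2] = 3014/6021 ≈ 0.5006.
%ΔP = (30.77 − 23.21)/[(23.21 + 30.77)/2] = 7.56/26.99 ≈ 0.2801.
Arc elasticity E = %ΔQ/%ΔP ≈ 0.5006/0.2801 ≈ 1.787.
|E| > 1: supply is elastic over this range.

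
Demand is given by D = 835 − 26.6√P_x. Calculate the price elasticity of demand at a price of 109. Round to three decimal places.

-0.249

At P_x = 109, D = 557.2878.
dD/dP_x = −26.6/(2√P_x) = −26.6/(2·10.4403).
Point elasticity E = (dD/dP_x)·(P_x/D) = -1.2739 × 109/557.2878 ≈ -0.249.
|E| < 1, so demand is inelastic at this price.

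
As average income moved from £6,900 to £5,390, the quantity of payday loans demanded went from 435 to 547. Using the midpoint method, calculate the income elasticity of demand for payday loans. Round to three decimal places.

-0.928

%ΔQ = (547 − 435)/[(435+547)/2] = 112/491 ≈ 0.2281.
%ΔY = (5,390 − 6,900)/[(6,900+5,390)/2] = -1510/6145 ≈ -0.2457.
E_I = %ΔQ/%ΔY ≈ -0.928.
E_I < 0: inferior good.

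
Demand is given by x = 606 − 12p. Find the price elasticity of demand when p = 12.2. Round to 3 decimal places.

-0.319

At p = 12.2, x = 459.6.
dx/dp = −12.
Point elasticity E = (dx/dp)·(p/x) = -12 × 12.2/459.6 ≈ -0.319.
|E| < 1, so demand is inelastic at this price.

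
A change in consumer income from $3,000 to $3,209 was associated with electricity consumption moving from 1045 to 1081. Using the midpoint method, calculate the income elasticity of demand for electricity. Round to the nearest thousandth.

%ΔQ = (1081 − 1045)/[(1045+1081)/2] = 36/1063 ≈ 0.0339.
%ΔM = (3,209 − 3,000)/[(3,000+3,209)/2] = 209/3104.5 ≈ 0.0673.
E_I = %ΔQ/%ΔM ≈ 0.503.
E_I ∈ (0,1): normal good (necessity).

0.503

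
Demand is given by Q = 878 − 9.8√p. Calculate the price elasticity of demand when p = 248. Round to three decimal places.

At p = 248, Q = 723.6694.
dQ/dp = −9.8/(2√p) = −9.8/(2·15.748).
Point elasticity E = (dQ/dp)·(p/Q) = -0.3112 × 248/723.6694 ≈ -0.107.
|E| < 1, so demand is inelastic at this price.

-0.107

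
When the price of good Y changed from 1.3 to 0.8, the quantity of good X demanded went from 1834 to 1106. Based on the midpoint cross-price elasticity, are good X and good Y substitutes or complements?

%ΔQ_x = (1106 − 1834)/[(1834+1106)/2] = -728/1470 ≈ -0.4952.
%ΔP_y = (0.8 − 1.3)/[(1.3+0.8)/2] ≈ -0.4762.
E_xy = -0.4952/-0.4762 ≈ 1.040.
E_xy > 0, so the goods are substitutes.

substitutes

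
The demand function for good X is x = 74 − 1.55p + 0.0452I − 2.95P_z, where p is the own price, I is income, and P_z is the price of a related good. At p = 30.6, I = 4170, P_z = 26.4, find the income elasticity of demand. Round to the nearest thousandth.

1.374

Evaluating quantity at (p, I, P_z) gives x = 74 − 1.55(30.6) + 0.0452(4170) − 2.95(26.4) = 74 − 47.43 + 188.484 − 77.88 = 137.174.
∂x/∂I = +0.0452, so E_I = 0.0452·(4170/137.174) ≈ 1.374.
E_I > 1: normal good (luxury).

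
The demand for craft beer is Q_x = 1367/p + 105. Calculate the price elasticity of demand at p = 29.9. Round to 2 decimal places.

At p = 29.9, Q_x = 150.7191.
dQ_x/dp = −1367/p² = −1.5291.
Point elasticity E = (dQ_x/dp)·(p/Q_x) = -1.5291 × 29.9/150.7191 ≈ -0.30.
|E| < 1, so demand is inelastic at this price.

-0.30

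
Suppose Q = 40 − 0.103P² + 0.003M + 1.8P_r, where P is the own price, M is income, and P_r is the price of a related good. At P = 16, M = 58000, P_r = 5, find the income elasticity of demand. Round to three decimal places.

Q = 40 − 0.103(16)² + 0.003(58000) + 1.8(5) = 40 − 26.368 + 174 + 9 = 196.632.
∂Q/∂M = +0.003, so E_I = 0.003·(58000/196.632) ≈ 0.885.
E_I ∈ (0,1): normal good (necessity).

0.885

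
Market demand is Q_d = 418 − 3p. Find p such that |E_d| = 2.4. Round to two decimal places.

98.35

Set −bp/(a − bp) = −2.4 ⇒ bp = 2.4(a − bp) ⇒ bp(1+2.4) = 2.4·a.
p = 2.4·418/(3·3.4) ≈ 98.35.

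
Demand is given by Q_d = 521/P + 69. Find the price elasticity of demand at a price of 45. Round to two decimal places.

At P = 45, Q_d = 80.5778.
dQ_d/dP = −521/P² = −0.2573.
Point elasticity E = (dQ_d/dP)·(P/Q_d) = -0.2573 × 45/80.5778 ≈ -0.14.
|E| < 1, so demand is inelastic at this price.

-0.14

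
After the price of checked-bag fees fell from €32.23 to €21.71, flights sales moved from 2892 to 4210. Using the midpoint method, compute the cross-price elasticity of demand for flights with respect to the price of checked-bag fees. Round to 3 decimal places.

-0.952

%ΔQ_x = (4210 − 2892)/[(2892+4210)/2] = 1318/3551 ≈ 0.3712.
%ΔP_y = (21.71 − 32.23)/[(32.23+21.71)/2] ≈ -0.3901.
E_xy = 0.3712/-0.3901 ≈ -0.952.
E_xy < 0, so flights and checked-bag fees are complements.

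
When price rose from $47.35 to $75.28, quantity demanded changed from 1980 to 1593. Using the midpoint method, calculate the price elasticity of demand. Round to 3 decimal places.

-0.476

%ΔQ = (1593 − 1980)/[(1980 + 1593)/2] = -387/1786.5 ≈ -0.2166.
%ΔP = (75.28 − 47.35)/[(47.35 + 75.28)/2] = 27.93/61.315 ≈ 0.4555.
Arc elasticity E = %ΔQ/%ΔP ≈ -0.2166/0.4555 ≈ -0.476.
|E| < 1: demand is inelastic over this range.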